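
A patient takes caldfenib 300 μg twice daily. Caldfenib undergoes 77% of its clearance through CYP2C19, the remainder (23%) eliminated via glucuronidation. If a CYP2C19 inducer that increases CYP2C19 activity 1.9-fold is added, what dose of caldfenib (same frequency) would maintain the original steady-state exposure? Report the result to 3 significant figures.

The CYP2C19 pathway (77% of clearance) is boosted to 1.9× activity: 0.77 × 1.9 = 1.463.
The remaining 23% of clearance is unaffected.
Relative clearance = 1.463 + 0.23 = 1.693.
To maintain the same steady-state level, dose must scale with clearance: new dose = 300 × 1.693 = 508 μg.

508 μg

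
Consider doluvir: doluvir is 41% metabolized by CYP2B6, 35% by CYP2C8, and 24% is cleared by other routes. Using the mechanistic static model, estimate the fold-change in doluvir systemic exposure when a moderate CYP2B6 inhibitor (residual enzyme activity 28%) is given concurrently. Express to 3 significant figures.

1.42

CYP2B6: 0.41 × 0.28 = 0.1148
CYP2C8: 0.35 (unchanged)
Other: 0.24 (unchanged)
Relative clearance = 0.1148 + 0.35 + 0.24 = 0.7048.
Systemic exposure ratio = CL_old/CL_new = 1 / 0.7048 = 1.42.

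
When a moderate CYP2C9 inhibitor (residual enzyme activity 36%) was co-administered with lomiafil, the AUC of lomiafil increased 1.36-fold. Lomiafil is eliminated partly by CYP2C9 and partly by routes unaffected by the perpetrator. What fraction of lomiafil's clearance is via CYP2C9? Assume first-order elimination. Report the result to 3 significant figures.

0.414

Let x = fm,CYP2C9. Because AUC ∝ 1/CL, relative clearance fell to 1/1.36 = 0.7353.
Setting x·0.36 + (1 − x) = 0.7353 and solving: x = (0.7353 − 1)/(0.36 − 1) = 0.414.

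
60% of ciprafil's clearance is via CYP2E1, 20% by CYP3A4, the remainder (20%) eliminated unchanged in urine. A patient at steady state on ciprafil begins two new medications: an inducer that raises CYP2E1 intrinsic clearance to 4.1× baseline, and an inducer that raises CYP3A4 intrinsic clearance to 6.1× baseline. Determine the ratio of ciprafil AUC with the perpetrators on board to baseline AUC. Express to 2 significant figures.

0.26

The CYP2E1 pathway (60% of clearance) increases to 4.1× activity: 0.6 × 4.1 = 2.46.
The CYP3A4 pathway (20% of clearance) rises to 6.1× activity: 0.2 × 6.1 = 1.22.
The remaining 20% of clearance is unaffected.
CL_new/CL_old = 2.46 + 1.22 + 0.2 = 3.88.
AUC ∝ 1/CL: fold-change = 1 / 3.88 = 0.26.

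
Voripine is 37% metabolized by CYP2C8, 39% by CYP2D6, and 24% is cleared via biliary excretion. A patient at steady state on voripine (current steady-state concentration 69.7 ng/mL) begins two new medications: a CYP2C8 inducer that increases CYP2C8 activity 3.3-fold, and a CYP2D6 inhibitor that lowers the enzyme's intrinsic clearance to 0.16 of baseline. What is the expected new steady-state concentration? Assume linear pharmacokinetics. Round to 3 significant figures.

45.8 ng/mL

CYP2C8: 0.37 × 3.3 = 1.221
CYP2D6: 0.39 × 0.16 = 0.0624
Other: 0.24 (unchanged)
CL_new/CL_old = 1.221 + 0.0624 + 0.24 = 1.5234.
New steady-state concentration = 69.7 / 1.5234 = 45.8 ng/mL (concentration scales inversely with clearance).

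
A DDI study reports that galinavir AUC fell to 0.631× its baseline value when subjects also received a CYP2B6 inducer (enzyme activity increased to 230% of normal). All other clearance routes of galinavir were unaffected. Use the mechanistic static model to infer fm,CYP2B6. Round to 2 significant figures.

CL'/CL = 1 / 0.631 = 1.585
2.3·fm + (1 − fm) = 1.585
fm = (1.585 − 1) / (2.3 − 1) = 0.45

0.45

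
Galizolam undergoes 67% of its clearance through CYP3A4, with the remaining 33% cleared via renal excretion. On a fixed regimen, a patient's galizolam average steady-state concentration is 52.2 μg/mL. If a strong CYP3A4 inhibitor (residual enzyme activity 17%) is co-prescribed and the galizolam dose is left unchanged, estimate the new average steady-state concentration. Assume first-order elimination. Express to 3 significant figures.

The CYP3A4 pathway (67% of clearance) is reduced to 0.17× activity: 0.67 × 0.17 = 0.1139.
Non-CYP routes (33%) are unchanged.
New clearance relative to baseline: 0.1139 + 0.33 = 0.4439.
With dosing unchanged, average steady-state concentration scales as 1/CL: 52.2 / 0.4439 = 118 μg/mL.

118 μg/mL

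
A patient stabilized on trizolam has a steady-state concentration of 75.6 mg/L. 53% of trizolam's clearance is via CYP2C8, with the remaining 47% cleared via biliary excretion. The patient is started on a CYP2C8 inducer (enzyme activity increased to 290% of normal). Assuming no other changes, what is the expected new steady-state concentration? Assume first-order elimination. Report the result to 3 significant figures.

37.7 mg/L

The CYP2C8 pathway (53% of clearance) increases to 2.9× activity: 0.53 × 2.9 = 1.537.
Non-CYP routes (47%) are unchanged.
CL_new/CL_old = 1.537 + 0.47 = 2.007.
Steady-state concentration ∝ 1/CL, so new value = 75.6 / 2.007 = 37.7 mg/L.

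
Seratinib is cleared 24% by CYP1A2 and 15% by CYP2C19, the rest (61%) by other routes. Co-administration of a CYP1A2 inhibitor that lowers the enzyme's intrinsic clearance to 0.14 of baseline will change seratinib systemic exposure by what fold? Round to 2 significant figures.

The CYP1A2 pathway (24% of clearance) is reduced to 0.14× activity: 0.24 × 0.14 = 0.0336.
CYP2C19 (15%) and the residual 61% are unaffected.
Relative clearance = 0.0336 + 0.15 + 0.61 = 0.7936.
Since systemic exposure ∝ 1/CL, the ratio is 1 / 0.7936 = 1.3.

1.3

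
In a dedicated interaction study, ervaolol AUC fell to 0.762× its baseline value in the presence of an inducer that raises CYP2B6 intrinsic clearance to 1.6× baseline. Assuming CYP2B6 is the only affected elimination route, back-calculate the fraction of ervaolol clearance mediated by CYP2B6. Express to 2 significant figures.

0.52

Let x = fm,CYP2B6. Because AUC ∝ 1/CL, relative clearance rose to 1/0.762 = 1.312.
Setting x·1.6 + (1 − x) = 1.312 and solving: x = (1.312 − 1)/(1.6 − 1) = 0.52.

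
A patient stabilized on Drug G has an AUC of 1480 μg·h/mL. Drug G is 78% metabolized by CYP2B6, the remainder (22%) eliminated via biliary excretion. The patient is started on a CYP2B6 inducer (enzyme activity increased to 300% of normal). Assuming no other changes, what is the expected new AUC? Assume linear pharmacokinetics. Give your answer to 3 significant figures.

The CYP2B6 pathway (78% of clearance) increases to 3× activity: 0.78 × 3 = 2.34.
Non-CYP routes (22%) are unchanged.
CL_new/CL_old = 2.34 + 0.22 = 2.56.
New AUC = baseline ÷ relative clearance = 1480 / 2.56 = 578 μg·h/mL.

578 μg·h/mL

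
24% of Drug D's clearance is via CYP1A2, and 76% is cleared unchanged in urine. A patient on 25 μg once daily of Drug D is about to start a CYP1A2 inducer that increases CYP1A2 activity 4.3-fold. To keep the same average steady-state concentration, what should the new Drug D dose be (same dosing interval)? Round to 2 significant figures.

CYP1A2: 0.24 × 4.3 = 1.032
Other: 0.76 (unchanged)
CL_new/CL_old = 1.032 + 0.76 = 1.792.
Exposure is unchanged when dose changes in proportion to clearance. New dose = 25 μg × 1.792 = 45 μg.

45 μg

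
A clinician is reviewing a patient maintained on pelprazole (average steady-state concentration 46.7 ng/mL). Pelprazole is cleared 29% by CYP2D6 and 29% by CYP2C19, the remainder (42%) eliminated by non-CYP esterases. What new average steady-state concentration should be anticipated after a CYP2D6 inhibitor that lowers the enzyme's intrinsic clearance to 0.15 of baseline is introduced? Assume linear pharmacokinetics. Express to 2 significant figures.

62 ng/mL

CYP2D6: 0.29 × 0.15 = 0.0435
CYP2C19: 0.29 (unchanged)
Other: 0.42 (unchanged)
Relative clearance = 0.0435 + 0.29 + 0.42 = 0.7535.
Average steady-state concentration ∝ 1/CL, so new value = 46.7 / 0.7535 = 62 ng/mL.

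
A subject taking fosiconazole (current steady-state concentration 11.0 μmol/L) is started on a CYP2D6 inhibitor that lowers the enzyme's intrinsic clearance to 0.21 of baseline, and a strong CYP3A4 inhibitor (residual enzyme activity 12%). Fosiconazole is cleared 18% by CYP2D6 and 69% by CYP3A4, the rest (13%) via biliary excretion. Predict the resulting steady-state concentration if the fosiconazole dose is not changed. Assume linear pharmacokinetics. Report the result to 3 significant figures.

43.9 μmol/L

The CYP2D6 pathway (18% of clearance) is reduced to 0.21× activity: 0.18 × 0.21 = 0.0378.
The CYP3A4 pathway (69% of clearance) falls to 0.12× activity: 0.69 × 0.12 = 0.0828.
The remaining 13% of clearance is unaffected.
New clearance relative to baseline: 0.0378 + 0.0828 + 0.13 = 0.2506.
Steady-state concentration ∝ 1/CL: new value = 11.0 / 0.2506 = 43.9 μmol/L.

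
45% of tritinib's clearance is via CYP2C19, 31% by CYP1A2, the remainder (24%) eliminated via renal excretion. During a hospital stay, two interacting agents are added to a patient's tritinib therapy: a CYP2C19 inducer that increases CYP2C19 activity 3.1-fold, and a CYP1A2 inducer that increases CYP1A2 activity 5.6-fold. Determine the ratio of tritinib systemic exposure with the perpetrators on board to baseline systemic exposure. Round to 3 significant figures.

0.297

The CYP2C19 pathway (45% of clearance) is boosted to 3.1× activity: 0.45 × 3.1 = 1.395.
The CYP1A2 pathway (31% of clearance) rises to 5.6× activity: 0.31 × 5.6 = 1.736.
The remaining 24% of clearance is unaffected.
Relative clearance = 1.395 + 1.736 + 0.24 = 3.371.
Systemic exposure ∝ 1/CL: fold-change = 1 / 3.371 = 0.297.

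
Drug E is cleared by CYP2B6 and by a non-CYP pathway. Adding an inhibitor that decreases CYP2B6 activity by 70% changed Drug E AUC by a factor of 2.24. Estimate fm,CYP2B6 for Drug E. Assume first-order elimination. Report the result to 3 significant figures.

Let fm be the CYP2B6 fraction. New clearance relative to baseline = fm × 0.3 + (1 − fm).
AUC ratio = 1 / (new CL fraction), so new CL fraction = 1 / 2.24 = 0.4464.
fm × 0.3 + 1 − fm = 0.4464  ⇒  fm × (0.3 − 1) = −0.5536  ⇒  fm = 0.791.

0.791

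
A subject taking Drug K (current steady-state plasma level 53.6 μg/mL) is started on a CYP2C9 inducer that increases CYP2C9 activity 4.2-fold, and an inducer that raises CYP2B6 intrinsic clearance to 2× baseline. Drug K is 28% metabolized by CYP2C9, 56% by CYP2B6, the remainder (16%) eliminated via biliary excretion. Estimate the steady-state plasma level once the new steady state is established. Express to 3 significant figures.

21.8 μg/mL

CYP2C9: 0.28 × 4.2 = 1.176
CYP2B6: 0.56 × 2 = 1.12
Other: 0.16 (unchanged)
New clearance relative to baseline: 1.176 + 1.12 + 0.16 = 2.456.
New steady-state plasma level = 53.6 / 2.456 = 21.8 μg/mL (concentration scales inversely with clearance).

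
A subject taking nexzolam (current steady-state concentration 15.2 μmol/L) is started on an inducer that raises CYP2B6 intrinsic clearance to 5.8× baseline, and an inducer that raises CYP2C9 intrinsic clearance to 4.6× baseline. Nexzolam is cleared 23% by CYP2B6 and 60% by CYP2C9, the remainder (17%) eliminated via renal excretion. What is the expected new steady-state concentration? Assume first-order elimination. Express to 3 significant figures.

CYP2B6: 0.23 × 5.8 = 1.334
CYP2C9: 0.6 × 4.6 = 2.76
Other: 0.17 (unchanged)
Relative clearance = 1.334 + 2.76 + 0.17 = 4.264.
New steady-state concentration = 15.2 / 4.264 = 3.56 μmol/L (concentration scales inversely with clearance).

3.56 μmol/L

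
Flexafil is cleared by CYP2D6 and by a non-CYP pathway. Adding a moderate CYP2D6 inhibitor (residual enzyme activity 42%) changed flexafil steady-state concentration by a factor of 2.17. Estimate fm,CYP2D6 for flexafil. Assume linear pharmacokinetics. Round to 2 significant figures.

0.93

Write x for the fraction cleared via CYP2D6. The observed steady-state concentration change means clearance fell to 1/2.17 = 0.4608 of baseline.
Only the CYP2D6 route changed, so 0.4608 = x·0.42 + (1 − x), giving x = 0.93.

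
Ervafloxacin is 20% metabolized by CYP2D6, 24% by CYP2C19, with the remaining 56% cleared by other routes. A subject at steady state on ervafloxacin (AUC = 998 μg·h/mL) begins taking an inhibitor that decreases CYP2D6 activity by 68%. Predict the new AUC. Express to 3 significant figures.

CYP2D6: 0.2 × 0.32 = 0.064
CYP2C19: 0.24 (unchanged)
Other: 0.56 (unchanged)
CL_new/CL_old = 0.064 + 0.24 + 0.56 = 0.864.
With dosing unchanged, AUC scales as 1/CL: 998 / 0.864 = 1.16 × 10³ μg·h/mL.

1.16 × 10³ μg·h/mL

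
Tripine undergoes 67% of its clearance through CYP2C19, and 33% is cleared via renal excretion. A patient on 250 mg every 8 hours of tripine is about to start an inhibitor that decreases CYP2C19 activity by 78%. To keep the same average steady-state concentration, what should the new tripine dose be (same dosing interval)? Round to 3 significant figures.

CYP2C19: 0.67 × 0.22 = 0.1474
Other: 0.33 (unchanged)
CL_new/CL_old = 0.1474 + 0.33 = 0.4774.
Exposure is unchanged when dose changes in proportion to clearance. New dose = 250 mg × 0.4774 = 119 mg.

119 mg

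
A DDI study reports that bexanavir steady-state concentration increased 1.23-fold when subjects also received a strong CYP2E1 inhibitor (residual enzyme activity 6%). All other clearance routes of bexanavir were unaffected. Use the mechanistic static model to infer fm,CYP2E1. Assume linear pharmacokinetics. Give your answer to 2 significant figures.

0.20

CL'/CL = 1 / 1.23 = 0.813
0.06·fm + (1 − fm) = 0.813
fm = (0.813 − 1) / (0.06 − 1) = 0.20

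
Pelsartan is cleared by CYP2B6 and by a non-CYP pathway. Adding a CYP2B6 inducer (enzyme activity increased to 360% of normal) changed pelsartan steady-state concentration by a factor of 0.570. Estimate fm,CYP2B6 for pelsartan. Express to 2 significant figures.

Call the CYP2B6 fraction fm. After the interaction, CL_new/CL_old = fm × 3.6 + (1 − fm).
Steady-state concentration ratio = 1 / (new CL fraction), so new CL fraction = 1 / 0.570 = 1.754.
fm × 3.6 + 1 − fm = 1.754  ⇒  fm × (3.6 − 1) = 0.7544  ⇒  fm = 0.29.

0.29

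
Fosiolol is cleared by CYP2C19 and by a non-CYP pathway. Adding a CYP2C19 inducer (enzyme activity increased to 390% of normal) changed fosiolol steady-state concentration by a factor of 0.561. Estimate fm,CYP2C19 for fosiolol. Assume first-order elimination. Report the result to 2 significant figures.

Call the CYP2C19 fraction fm. After the interaction, CL_new/CL_old = fm × 3.9 + (1 − fm).
Steady-state concentration ratio = 1 / (new CL fraction), so new CL fraction = 1 / 0.561 = 1.783.
fm × 3.9 + 1 − fm = 1.783  ⇒  fm × (3.9 − 1) = 0.7825  ⇒  fm = 0.27.

0.27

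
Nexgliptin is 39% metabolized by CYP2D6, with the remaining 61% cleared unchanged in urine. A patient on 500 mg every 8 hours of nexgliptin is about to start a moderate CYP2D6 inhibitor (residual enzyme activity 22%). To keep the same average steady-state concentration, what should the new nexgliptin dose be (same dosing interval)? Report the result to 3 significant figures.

The CYP2D6 pathway (39% of clearance) drops to 0.22× activity: 0.39 × 0.22 = 0.0858.
The remaining 61% of clearance is unaffected.
Relative clearance = 0.0858 + 0.61 = 0.6958.
Css,avg = (dose rate)/CL, so holding Css fixed requires dose ∝ CL: 500 × 0.6958 = 348 mg.

348 mg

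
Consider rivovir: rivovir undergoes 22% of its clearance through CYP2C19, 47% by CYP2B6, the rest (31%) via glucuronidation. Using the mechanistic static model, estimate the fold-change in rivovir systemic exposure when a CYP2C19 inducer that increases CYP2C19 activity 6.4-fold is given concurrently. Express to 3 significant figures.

0.457

The CYP2C19 pathway (22% of clearance) increases to 6.4× activity: 0.22 × 6.4 = 1.408.
CYP2B6 (47%) and the residual 31% are unaffected.
CL_new/CL_old = 1.408 + 0.47 + 0.31 = 2.188.
Systemic exposure is inversely proportional to clearance, so the fold-change is 1 / 2.188 = 0.457.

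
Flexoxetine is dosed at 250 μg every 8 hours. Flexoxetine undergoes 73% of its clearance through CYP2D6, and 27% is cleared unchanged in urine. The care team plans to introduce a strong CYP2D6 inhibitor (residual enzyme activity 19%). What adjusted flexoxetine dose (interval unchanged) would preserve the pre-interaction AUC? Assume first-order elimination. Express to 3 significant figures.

CYP2D6: 0.73 × 0.19 = 0.1387
Other: 0.27 (unchanged)
CL_new/CL_old = 0.1387 + 0.27 = 0.4087.
Exposure is unchanged when dose changes in proportion to clearance. New dose = 250 μg × 0.4087 = 102 μg.

102 μg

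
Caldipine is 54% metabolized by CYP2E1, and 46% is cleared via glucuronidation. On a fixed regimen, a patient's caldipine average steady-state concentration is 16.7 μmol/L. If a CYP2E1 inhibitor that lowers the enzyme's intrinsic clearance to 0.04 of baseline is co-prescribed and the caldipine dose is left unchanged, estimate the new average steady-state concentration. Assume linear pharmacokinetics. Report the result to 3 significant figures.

34.7 μmol/L

The CYP2E1 pathway (54% of clearance) is reduced to 0.04× activity: 0.54 × 0.04 = 0.0216.
The remaining 46% of clearance is unaffected.
CL_new/CL_old = 0.0216 + 0.46 = 0.4816.
Average steady-state concentration ∝ 1/CL, so new value = 16.7 / 0.4816 = 34.7 μmol/L.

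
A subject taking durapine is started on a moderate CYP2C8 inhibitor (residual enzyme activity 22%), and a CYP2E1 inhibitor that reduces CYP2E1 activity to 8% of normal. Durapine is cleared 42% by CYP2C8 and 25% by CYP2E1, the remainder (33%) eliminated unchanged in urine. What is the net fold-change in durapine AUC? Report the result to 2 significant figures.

The CYP2C8 pathway (42% of clearance) is reduced to 0.22× activity: 0.42 × 0.22 = 0.0924.
The CYP2E1 pathway (25% of clearance) drops to 0.08× activity: 0.25 × 0.08 = 0.02.
The remaining 33% of clearance is unaffected.
New clearance relative to baseline: 0.0924 + 0.02 + 0.33 = 0.4424.
Net AUC ratio = 1 / 0.4424 = 2.3.

2.3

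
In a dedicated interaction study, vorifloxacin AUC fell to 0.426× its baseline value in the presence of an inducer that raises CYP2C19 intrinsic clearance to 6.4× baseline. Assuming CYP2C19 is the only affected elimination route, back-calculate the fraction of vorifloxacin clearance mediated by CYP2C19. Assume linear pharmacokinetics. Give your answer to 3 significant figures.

0.250

Let x = fm,CYP2C19. Because AUC ∝ 1/CL, relative clearance rose to 1/0.426 = 2.347.
Only the CYP2C19 route changed, so 2.347 = x·6.4 + (1 − x), giving x = 0.250.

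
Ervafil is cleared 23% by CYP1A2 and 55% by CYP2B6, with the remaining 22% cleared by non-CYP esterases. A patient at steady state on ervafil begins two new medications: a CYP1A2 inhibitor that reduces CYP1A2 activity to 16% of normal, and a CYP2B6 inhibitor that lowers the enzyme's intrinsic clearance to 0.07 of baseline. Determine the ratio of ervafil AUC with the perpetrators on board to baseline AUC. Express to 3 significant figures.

3.39

The CYP1A2 pathway (23% of clearance) falls to 0.16× activity: 0.23 × 0.16 = 0.0368.
The CYP2B6 pathway (55% of clearance) drops to 0.07× activity: 0.55 × 0.07 = 0.0385.
Non-CYP routes (22%) are unchanged.
CL_new/CL_old = 0.0368 + 0.0385 + 0.22 = 0.2953.
AUC ∝ 1/CL: fold-change = 1 / 0.2953 = 3.39.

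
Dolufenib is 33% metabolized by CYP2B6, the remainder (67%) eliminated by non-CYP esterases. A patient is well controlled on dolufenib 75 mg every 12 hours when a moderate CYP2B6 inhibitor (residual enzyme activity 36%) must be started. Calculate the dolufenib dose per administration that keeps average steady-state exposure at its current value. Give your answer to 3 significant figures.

CYP2B6: 0.33 × 0.36 = 0.1188
Other: 0.67 (unchanged)
New clearance relative to baseline: 0.1188 + 0.67 = 0.7888.
Exposure is unchanged when dose changes in proportion to clearance. New dose = 75 mg × 0.7888 = 59.2 mg.

59.2 mg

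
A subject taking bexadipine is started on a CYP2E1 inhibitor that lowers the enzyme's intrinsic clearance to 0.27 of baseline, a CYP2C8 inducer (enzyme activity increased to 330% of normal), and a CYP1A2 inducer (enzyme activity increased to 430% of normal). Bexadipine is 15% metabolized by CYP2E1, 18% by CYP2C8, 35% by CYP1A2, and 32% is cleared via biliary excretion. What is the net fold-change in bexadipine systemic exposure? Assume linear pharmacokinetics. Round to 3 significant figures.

The CYP2E1 pathway (15% of clearance) is reduced to 0.27× activity: 0.15 × 0.27 = 0.0405.
The CYP2C8 pathway (18% of clearance) increases to 3.3× activity: 0.18 × 3.3 = 0.594.
The CYP1A2 pathway (35% of clearance) rises to 4.3× activity: 0.35 × 4.3 = 1.505.
Non-CYP routes (32%) are unchanged.
New clearance relative to baseline: 0.0405 + 0.594 + 1.505 + 0.32 = 2.4595.
Systemic exposure ∝ 1/CL: fold-change = 1 / 2.4595 = 0.407.

0.407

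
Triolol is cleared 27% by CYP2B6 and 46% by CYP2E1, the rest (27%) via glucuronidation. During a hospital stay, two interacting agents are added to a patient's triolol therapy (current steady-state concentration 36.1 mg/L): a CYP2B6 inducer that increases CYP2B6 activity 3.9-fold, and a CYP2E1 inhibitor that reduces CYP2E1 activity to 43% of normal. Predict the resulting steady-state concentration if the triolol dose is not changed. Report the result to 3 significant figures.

The CYP2B6 pathway (27% of clearance) is boosted to 3.9× activity: 0.27 × 3.9 = 1.053.
The CYP2E1 pathway (46% of clearance) drops to 0.43× activity: 0.46 × 0.43 = 0.1978.
The remaining 27% of clearance is unaffected.
CL_new/CL_old = 1.053 + 0.1978 + 0.27 = 1.5208.
Dividing the baseline by the relative clearance: 36.1 / 1.5208 = 23.7 mg/L.

23.7 mg/L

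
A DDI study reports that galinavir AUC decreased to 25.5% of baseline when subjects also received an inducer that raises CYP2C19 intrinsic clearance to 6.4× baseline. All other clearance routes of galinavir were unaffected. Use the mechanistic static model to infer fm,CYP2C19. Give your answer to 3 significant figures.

0.541

Write x for the fraction cleared via CYP2C19. The observed AUC change means clearance rose to 1/0.255 = 3.922 of baseline.
Setting x·6.4 + (1 − x) = 3.922 and solving: x = (3.922 − 1)/(6.4 − 1) = 0.541.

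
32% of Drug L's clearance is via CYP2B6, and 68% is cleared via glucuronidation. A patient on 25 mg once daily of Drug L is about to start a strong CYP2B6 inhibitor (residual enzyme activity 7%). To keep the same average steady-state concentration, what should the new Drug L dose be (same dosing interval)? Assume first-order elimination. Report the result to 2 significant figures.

The CYP2B6 pathway (32% of clearance) falls to 0.07× activity: 0.32 × 0.07 = 0.0224.
The remaining 68% of clearance is unaffected.
Relative clearance = 0.0224 + 0.68 = 0.7024.
Css,avg = (dose rate)/CL, so holding Css fixed requires dose ∝ CL: 25 × 0.7024 = 18 mg.

18 mg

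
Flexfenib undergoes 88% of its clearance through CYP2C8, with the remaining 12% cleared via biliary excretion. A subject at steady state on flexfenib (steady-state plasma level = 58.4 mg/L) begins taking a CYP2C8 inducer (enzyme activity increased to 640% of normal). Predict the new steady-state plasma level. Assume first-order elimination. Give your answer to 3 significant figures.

10.2 mg/L

The CYP2C8 pathway (88% of clearance) is boosted to 6.4× activity: 0.88 × 6.4 = 5.632.
Non-CYP routes (12%) are unchanged.
Relative clearance = 5.632 + 0.12 = 5.752.
New steady-state plasma level = baseline ÷ relative clearance = 58.4 / 5.752 = 10.2 mg/L.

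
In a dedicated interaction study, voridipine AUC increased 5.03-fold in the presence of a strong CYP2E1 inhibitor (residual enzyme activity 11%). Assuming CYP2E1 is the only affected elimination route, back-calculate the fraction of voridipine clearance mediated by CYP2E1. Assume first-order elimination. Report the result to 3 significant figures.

0.900

CL'/CL = 1 / 5.03 = 0.1988
0.11·fm + (1 − fm) = 0.1988
fm = (0.1988 − 1) / (0.11 − 1) = 0.900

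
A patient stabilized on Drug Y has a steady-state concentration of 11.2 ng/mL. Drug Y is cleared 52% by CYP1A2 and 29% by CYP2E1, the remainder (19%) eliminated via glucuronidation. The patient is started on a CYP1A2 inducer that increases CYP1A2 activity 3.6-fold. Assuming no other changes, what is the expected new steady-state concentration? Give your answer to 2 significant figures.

4.8 ng/mL

CYP1A2: 0.52 × 3.6 = 1.872
CYP2E1: 0.29 (unchanged)
Other: 0.19 (unchanged)
New clearance relative to baseline: 1.872 + 0.29 + 0.19 = 2.352.
New steady-state concentration = baseline ÷ relative clearance = 11.2 / 2.352 = 4.8 ng/mL.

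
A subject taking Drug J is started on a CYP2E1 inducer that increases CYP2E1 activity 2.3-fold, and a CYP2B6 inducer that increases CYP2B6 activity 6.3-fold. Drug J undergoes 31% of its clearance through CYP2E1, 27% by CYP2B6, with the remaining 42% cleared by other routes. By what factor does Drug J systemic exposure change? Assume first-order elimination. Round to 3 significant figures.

CYP2E1: 0.31 × 2.3 = 0.713
CYP2B6: 0.27 × 6.3 = 1.701
Other: 0.42 (unchanged)
New clearance relative to baseline: 0.713 + 1.701 + 0.42 = 2.834.
Net systemic exposure ratio = 1 / 2.834 = 0.353.

0.353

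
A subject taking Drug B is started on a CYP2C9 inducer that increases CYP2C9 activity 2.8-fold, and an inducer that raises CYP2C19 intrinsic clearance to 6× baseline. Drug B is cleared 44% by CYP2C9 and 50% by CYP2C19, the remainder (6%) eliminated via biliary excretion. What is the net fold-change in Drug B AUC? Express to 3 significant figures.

The CYP2C9 pathway (44% of clearance) increases to 2.8× activity: 0.44 × 2.8 = 1.232.
The CYP2C19 pathway (50% of clearance) is boosted to 6× activity: 0.5 × 6 = 3.
The remaining 6% of clearance is unaffected.
New clearance relative to baseline: 1.232 + 3 + 0.06 = 4.292.
Net AUC ratio = 1 / 4.292 = 0.233.

0.233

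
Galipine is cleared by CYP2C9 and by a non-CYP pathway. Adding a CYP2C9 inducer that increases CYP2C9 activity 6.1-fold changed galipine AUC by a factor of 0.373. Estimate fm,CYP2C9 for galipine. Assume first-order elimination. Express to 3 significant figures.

0.330

CL'/CL = 1 / 0.373 = 2.681
6.1·fm + (1 − fm) = 2.681
fm = (2.681 − 1) / (6.1 − 1) = 0.330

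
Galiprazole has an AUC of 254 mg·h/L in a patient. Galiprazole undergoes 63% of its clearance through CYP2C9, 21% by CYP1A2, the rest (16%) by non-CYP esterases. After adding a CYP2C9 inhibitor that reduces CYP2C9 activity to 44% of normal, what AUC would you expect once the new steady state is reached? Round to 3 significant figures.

392 mg·h/L

The CYP2C9 pathway (63% of clearance) drops to 0.44× activity: 0.63 × 0.44 = 0.2772.
CYP1A2 (21%) and the residual 16% are unaffected.
Relative clearance = 0.2772 + 0.21 + 0.16 = 0.6472.
New AUC = baseline ÷ relative clearance = 254 / 0.6472 = 392 mg·h/L.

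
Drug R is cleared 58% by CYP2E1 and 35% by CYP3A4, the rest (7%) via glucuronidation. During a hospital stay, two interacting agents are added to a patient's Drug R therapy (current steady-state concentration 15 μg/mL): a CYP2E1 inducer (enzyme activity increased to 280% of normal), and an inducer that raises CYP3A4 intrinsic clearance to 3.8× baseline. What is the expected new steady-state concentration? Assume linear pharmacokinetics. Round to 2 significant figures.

5.0 μg/mL

The CYP2E1 pathway (58% of clearance) is boosted to 2.8× activity: 0.58 × 2.8 = 1.624.
The CYP3A4 pathway (35% of clearance) is boosted to 3.8× activity: 0.35 × 3.8 = 1.33.
Non-CYP routes (7%) are unchanged.
New clearance relative to baseline: 1.624 + 1.33 + 0.07 = 3.024.
Steady-state concentration ∝ 1/CL: new value = 15 / 3.024 = 5.0 μg/mL.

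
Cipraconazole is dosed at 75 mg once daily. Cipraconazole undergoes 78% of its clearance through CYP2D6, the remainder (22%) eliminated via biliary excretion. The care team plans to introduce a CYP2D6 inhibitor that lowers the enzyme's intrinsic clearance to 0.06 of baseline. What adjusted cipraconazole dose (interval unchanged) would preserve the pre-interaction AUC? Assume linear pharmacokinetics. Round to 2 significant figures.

20 mg

The CYP2D6 pathway (78% of clearance) falls to 0.06× activity: 0.78 × 0.06 = 0.0468.
Non-CYP routes (22%) are unchanged.
New clearance relative to baseline: 0.0468 + 0.22 = 0.2668.
Css,avg = (dose rate)/CL, so holding Css fixed requires dose ∝ CL: 75 × 0.2668 = 20 mg.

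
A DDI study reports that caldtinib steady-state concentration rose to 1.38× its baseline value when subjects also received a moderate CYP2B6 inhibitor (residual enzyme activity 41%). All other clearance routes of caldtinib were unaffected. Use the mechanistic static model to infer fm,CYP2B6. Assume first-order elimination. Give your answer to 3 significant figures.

CL'/CL = 1 / 1.38 = 0.7246
0.41·fm + (1 − fm) = 0.7246
fm = (0.7246 − 1) / (0.41 − 1) = 0.467

0.467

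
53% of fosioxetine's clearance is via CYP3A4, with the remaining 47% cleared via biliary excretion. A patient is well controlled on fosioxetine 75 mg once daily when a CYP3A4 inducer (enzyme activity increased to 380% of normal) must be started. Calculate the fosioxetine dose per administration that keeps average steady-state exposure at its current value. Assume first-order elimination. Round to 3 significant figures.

The CYP3A4 pathway (53% of clearance) rises to 3.8× activity: 0.53 × 3.8 = 2.014.
Non-CYP routes (47%) are unchanged.
New clearance relative to baseline: 2.014 + 0.47 = 2.484.
To maintain the same steady-state level, dose must scale with clearance: new dose = 75 × 2.484 = 186 mg.

186 mg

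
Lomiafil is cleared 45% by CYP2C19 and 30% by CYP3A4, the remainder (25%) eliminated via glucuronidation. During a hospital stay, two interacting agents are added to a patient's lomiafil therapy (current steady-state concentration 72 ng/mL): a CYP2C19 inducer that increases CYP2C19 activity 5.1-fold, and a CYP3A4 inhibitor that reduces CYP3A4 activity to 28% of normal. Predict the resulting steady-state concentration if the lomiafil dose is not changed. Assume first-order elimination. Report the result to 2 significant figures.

The CYP2C19 pathway (45% of clearance) rises to 5.1× activity: 0.45 × 5.1 = 2.295.
The CYP3A4 pathway (30% of clearance) is reduced to 0.28× activity: 0.3 × 0.28 = 0.084.
The remaining 25% of clearance is unaffected.
New clearance relative to baseline: 2.295 + 0.084 + 0.25 = 2.629.
Dividing the baseline by the relative clearance: 72 / 2.629 = 27 ng/mL.

27 ng/mL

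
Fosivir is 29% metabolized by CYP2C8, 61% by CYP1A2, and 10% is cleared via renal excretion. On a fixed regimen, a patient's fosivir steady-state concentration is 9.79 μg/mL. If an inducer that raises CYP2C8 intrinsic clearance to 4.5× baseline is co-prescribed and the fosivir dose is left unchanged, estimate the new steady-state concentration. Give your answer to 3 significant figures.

4.86 μg/mL

The CYP2C8 pathway (29% of clearance) is boosted to 4.5× activity: 0.29 × 4.5 = 1.305.
CYP1A2 (61%) and the residual 10% are unaffected.
CL_new/CL_old = 1.305 + 0.61 + 0.1 = 2.015.
With dosing unchanged, steady-state concentration scales as 1/CL: 9.79 / 2.015 = 4.86 μg/mL.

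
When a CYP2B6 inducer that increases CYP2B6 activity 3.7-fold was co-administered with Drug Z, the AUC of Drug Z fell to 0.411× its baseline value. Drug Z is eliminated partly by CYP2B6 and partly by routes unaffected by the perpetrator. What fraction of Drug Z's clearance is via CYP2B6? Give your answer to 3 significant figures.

Call the CYP2B6 fraction fm. After the interaction, CL_new/CL_old = fm × 3.7 + (1 − fm).
AUC ratio = 1 / (new CL fraction), so new CL fraction = 1 / 0.411 = 2.433.
fm × 3.7 + 1 − fm = 2.433  ⇒  fm × (3.7 − 1) = 1.433  ⇒  fm = 0.531.

0.531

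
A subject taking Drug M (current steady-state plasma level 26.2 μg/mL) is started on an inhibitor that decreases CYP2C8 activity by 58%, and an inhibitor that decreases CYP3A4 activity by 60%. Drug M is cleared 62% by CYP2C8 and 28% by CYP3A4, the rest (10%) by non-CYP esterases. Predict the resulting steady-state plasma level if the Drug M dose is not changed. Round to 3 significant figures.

55.5 μg/mL

The CYP2C8 pathway (62% of clearance) is reduced to 0.42× activity: 0.62 × 0.42 = 0.2604.
The CYP3A4 pathway (28% of clearance) falls to 0.4× activity: 0.28 × 0.4 = 0.112.
The remaining 10% of clearance is unaffected.
CL_new/CL_old = 0.2604 + 0.112 + 0.1 = 0.4724.
Steady-state plasma level ∝ 1/CL: new value = 26.2 / 0.4724 = 55.5 μg/mL.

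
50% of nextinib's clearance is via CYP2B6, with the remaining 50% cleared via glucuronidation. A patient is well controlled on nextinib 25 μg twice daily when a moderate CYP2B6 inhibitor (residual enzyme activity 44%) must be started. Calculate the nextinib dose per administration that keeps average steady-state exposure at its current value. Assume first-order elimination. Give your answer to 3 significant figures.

18.0 μg

The CYP2B6 pathway (50% of clearance) is reduced to 0.44× activity: 0.5 × 0.44 = 0.22.
Non-CYP routes (50%) are unchanged.
CL_new/CL_old = 0.22 + 0.5 = 0.72.
Exposure is unchanged when dose changes in proportion to clearance. New dose = 25 μg × 0.72 = 18.0 μg.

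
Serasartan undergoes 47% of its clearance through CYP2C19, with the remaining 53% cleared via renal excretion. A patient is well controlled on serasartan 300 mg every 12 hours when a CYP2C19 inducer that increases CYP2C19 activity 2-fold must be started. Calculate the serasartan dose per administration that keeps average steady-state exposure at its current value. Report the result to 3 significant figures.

441 mg

The CYP2C19 pathway (47% of clearance) increases to 2× activity: 0.47 × 2 = 0.94.
The remaining 53% of clearance is unaffected.
Relative clearance = 0.94 + 0.53 = 1.47.
To maintain the same steady-state level, dose must scale with clearance: new dose = 300 × 1.47 = 441 mg.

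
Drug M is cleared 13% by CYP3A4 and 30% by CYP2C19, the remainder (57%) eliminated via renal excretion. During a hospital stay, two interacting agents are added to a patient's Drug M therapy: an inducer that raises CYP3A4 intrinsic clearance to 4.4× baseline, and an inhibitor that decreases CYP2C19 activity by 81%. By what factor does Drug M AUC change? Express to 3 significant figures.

CYP3A4: 0.13 × 4.4 = 0.572
CYP2C19: 0.3 × 0.19 = 0.057
Other: 0.57 (unchanged)
CL_new/CL_old = 0.572 + 0.057 + 0.57 = 1.199.
Net AUC ratio = 1 / 1.199 = 0.834.

0.834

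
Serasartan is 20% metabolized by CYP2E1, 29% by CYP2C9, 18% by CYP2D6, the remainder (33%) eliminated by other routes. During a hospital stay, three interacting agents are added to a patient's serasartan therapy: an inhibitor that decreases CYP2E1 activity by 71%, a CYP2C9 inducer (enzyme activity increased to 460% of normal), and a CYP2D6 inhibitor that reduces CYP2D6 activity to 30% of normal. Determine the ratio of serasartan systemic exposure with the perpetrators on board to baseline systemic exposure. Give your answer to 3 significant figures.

The CYP2E1 pathway (20% of clearance) drops to 0.29× activity: 0.2 × 0.29 = 0.058.
The CYP2C9 pathway (29% of clearance) is boosted to 4.6× activity: 0.29 × 4.6 = 1.334.
The CYP2D6 pathway (18% of clearance) falls to 0.3× activity: 0.18 × 0.3 = 0.054.
Non-CYP routes (33%) are unchanged.
Relative clearance = 0.058 + 1.334 + 0.054 + 0.33 = 1.776.
Systemic exposure ∝ 1/CL: fold-change = 1 / 1.776 = 0.563.

0.563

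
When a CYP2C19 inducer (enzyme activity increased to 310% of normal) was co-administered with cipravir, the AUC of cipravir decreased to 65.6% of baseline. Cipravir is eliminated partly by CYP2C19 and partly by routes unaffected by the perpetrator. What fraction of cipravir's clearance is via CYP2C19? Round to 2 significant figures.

Write x for the fraction cleared via CYP2C19. The observed AUC change means clearance rose to 1/0.656 = 1.524 of baseline.
Only the CYP2C19 route changed, so 1.524 = x·3.1 + (1 − x), giving x = 0.25.

0.25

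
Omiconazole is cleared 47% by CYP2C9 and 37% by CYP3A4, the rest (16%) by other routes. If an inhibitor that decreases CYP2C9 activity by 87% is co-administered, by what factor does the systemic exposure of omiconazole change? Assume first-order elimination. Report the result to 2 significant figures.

CYP2C9: 0.47 × 0.13 = 0.0611
CYP3A4: 0.37 (unchanged)
Other: 0.16 (unchanged)
Relative clearance = 0.0611 + 0.37 + 0.16 = 0.5911.
Systemic exposure is inversely proportional to clearance, so the fold-change is 1 / 0.5911 = 1.7.

1.7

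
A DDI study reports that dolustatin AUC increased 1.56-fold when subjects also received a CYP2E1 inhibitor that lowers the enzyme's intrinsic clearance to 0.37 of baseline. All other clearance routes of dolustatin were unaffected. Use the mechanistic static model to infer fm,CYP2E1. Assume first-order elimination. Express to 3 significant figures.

Write x for the fraction cleared via CYP2E1. The observed AUC change means clearance fell to 1/1.56 = 0.641 of baseline.
Setting x·0.37 + (1 − x) = 0.641 and solving: x = (0.641 − 1)/(0.37 − 1) = 0.570.

0.570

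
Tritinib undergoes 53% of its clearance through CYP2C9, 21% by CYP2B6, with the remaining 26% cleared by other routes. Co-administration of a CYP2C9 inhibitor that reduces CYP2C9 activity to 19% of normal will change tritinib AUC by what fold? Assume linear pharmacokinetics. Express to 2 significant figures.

The CYP2C9 pathway (53% of clearance) falls to 0.19× activity: 0.53 × 0.19 = 0.1007.
CYP2B6 (21%) and the residual 26% are unaffected.
Relative clearance = 0.1007 + 0.21 + 0.26 = 0.5707.
AUC ratio = CL_old/CL_new = 1 / 0.5707 = 1.8.

1.8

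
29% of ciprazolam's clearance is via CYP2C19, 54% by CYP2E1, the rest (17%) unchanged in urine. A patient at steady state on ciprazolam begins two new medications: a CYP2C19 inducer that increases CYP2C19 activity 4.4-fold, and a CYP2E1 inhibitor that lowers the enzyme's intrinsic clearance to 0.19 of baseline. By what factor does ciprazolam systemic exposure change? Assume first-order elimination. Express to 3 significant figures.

0.646

CYP2C19: 0.29 × 4.4 = 1.276
CYP2E1: 0.54 × 0.19 = 0.1026
Other: 0.17 (unchanged)
Relative clearance = 1.276 + 0.1026 + 0.17 = 1.5486.
Because systemic exposure varies inversely with clearance, the combined effect is 1 / 1.5486 = 0.646.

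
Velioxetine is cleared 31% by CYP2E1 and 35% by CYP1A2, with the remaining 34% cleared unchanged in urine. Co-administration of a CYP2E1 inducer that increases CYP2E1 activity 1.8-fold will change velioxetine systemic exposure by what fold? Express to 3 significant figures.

The CYP2E1 pathway (31% of clearance) rises to 1.8× activity: 0.31 × 1.8 = 0.558.
CYP1A2 (35%) and the residual 34% are unaffected.
New clearance relative to baseline: 0.558 + 0.35 + 0.34 = 1.248.
Systemic exposure is inversely proportional to clearance, so the fold-change is 1 / 1.248 = 0.801.

0.801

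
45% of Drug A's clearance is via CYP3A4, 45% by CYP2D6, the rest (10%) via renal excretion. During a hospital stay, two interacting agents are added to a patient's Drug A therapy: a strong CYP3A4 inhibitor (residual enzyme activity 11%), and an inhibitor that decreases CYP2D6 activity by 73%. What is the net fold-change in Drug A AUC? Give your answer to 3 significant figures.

3.69

The CYP3A4 pathway (45% of clearance) drops to 0.11× activity: 0.45 × 0.11 = 0.0495.
The CYP2D6 pathway (45% of clearance) falls to 0.27× activity: 0.45 × 0.27 = 0.1215.
Non-CYP routes (10%) are unchanged.
Relative clearance = 0.0495 + 0.1215 + 0.1 = 0.271.
Net AUC ratio = 1 / 0.271 = 3.69.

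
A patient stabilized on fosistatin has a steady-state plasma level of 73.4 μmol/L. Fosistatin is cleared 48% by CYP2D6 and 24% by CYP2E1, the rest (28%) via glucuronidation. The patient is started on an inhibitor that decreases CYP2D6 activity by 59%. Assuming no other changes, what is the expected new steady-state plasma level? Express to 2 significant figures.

1.0 × 10² μmol/L

The CYP2D6 pathway (48% of clearance) drops to 0.41× activity: 0.48 × 0.41 = 0.1968.
CYP2E1 (24%) and the residual 28% are unaffected.
Relative clearance = 0.1968 + 0.24 + 0.28 = 0.7168.
With dosing unchanged, steady-state plasma level scales as 1/CL: 73.4 / 0.7168 = 1.0 × 10² μmol/L.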